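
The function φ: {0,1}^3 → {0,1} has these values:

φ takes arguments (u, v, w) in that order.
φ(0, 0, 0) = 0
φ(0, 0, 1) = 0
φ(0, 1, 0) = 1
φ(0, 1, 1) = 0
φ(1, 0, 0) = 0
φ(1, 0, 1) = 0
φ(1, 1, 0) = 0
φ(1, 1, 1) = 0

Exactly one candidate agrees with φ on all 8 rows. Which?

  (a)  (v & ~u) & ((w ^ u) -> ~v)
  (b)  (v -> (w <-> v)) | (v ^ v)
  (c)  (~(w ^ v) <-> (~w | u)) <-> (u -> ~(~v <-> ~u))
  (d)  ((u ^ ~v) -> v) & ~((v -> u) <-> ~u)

(b) disagrees with φ on (0,0,0) (formula → 1, table → 0); rule it out.
(c) disagrees with φ on (0,0,0) (formula → 1, table → 0); rule it out.
(d) disagrees with φ on (0,1,1) (formula → 1, table → 0); rule it out.
That leaves (a). Evaluating it on every row reproduces the table of φ exactly.

a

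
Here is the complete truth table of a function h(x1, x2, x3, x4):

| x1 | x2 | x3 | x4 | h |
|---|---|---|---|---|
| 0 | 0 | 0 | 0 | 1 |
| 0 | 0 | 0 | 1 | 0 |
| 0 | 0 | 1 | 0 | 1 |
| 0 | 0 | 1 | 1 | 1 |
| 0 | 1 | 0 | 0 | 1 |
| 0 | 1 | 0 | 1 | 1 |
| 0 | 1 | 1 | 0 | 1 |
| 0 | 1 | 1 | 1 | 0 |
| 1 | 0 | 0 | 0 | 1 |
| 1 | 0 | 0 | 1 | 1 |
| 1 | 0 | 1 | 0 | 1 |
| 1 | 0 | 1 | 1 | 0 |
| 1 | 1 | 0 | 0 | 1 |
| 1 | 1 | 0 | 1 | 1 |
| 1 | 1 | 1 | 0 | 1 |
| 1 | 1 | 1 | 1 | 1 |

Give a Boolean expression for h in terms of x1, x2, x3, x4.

There are just 3 zero rows: (0,0,0,1), (0,1,1,1), (1,0,1,1). Their minterms are ¬x1·¬x2·¬x3·x4, ¬x1·x2·x3·x4, x1·¬x2·x3·x4; the OR of those covers precisely the 0-outputs, and negating it yields h.

h(x1, x2, x3, x4) = ~(((((~x1 & ~x2) & ~x3) & x4) | (((~x1 & x2) & x3) & x4)) | (((x1 & ~x2) & x3) & x4))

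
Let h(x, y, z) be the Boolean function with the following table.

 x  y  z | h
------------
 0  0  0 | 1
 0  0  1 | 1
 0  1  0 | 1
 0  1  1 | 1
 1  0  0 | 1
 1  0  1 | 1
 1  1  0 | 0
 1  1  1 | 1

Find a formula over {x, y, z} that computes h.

h(x, y, z) = ~((x & y) & ~z)

h is 0 on exactly one input, (1,1,0), whose minterm is x·y·¬z. So h is the negation of that single conjunction.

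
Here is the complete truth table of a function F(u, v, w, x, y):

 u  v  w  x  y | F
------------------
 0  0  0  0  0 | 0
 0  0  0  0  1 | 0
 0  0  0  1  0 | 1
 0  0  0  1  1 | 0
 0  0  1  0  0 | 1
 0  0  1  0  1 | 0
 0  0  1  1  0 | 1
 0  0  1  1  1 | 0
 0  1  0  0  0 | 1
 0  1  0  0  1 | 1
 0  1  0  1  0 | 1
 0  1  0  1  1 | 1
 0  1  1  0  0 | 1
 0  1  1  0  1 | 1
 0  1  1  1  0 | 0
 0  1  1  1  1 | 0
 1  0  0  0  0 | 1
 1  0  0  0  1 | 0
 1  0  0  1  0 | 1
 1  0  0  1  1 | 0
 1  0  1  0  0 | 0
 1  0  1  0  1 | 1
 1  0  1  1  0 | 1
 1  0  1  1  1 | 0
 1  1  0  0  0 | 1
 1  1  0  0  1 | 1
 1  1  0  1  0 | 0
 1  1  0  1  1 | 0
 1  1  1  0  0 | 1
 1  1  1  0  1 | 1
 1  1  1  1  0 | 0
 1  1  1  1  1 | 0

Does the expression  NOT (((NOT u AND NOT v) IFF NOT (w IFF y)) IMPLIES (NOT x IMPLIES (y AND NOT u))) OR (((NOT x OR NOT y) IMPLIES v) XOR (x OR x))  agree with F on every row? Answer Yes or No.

No

Check the formula against F row by row:
  u=0, v=0, w=0, x=0, y=0: formula gives 0, F = 0 ✓
  u=0, v=0, w=0, x=0, y=1: formula gives 0, F = 0 ✓
  u=0, v=0, w=0, x=1, y=0: formula gives 1, F = 1 ✓
  u=0, v=0, w=0, x=1, y=1: formula gives 0, F = 0 ✓
  …
  u=0, v=1, w=0, x=1, y=0: formula gives 0, but F = 1 ✗
Since they disagree at (0,1,0,1,0), the expression is not a correct formula for F.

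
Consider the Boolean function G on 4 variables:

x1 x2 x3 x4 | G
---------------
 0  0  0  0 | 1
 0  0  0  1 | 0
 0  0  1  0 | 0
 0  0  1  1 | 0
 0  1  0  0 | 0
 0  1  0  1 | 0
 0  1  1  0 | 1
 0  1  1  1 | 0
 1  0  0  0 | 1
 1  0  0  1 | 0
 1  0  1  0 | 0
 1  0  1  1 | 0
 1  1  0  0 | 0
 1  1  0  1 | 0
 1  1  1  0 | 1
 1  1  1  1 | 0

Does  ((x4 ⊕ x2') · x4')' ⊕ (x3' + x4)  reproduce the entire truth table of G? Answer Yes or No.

Test each input against both G and the formula:
  x1=0, x2=0, x3=0, x4=0: formula gives 1, G = 1 ✓
  x1=0, x2=0, x3=0, x4=1: formula gives 0, G = 0 ✓
  x1=0, x2=0, x3=1, x4=0: formula gives 0, G = 0 ✓
  x1=0, x2=0, x3=1, x4=1: formula gives 0, G = 0 ✓
  … (the remaining 12 rows also agree.)
All 16 rows match — the expression computes G exactly.

Yes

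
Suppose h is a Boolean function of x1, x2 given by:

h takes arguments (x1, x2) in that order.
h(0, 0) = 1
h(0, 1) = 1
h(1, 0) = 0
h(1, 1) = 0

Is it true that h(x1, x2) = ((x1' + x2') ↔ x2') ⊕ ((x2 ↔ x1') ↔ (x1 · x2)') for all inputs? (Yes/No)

Evaluate ((x1' + x2') ↔ x2') ⊕ ((x2 ↔ x1') ↔ (x1 · x2)') on each row and compare to h:
  x1=0, x2=0: formula gives 1, h = 1 ✓
  x1=0, x2=1: formula gives 1, h = 1 ✓
  x1=1, x2=0: formula gives 0, h = 0 ✓
  x1=1, x2=1: formula gives 0, h = 0 ✓
No disagreement on any input; they are logically equivalent.

Yes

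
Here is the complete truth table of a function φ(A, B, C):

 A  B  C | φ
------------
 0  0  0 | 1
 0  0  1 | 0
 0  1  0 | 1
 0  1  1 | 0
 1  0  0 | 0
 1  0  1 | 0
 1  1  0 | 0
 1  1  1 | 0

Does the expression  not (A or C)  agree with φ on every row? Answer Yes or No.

Test each input against both φ and the formula:
  A=0, B=0, C=0: formula gives 1, φ = 1 ✓
  A=0, B=0, C=1: formula gives 0, φ = 0 ✓
  A=0, B=1, C=0: formula gives 1, φ = 1 ✓
  A=0, B=1, C=1: formula gives 0, φ = 0 ✓
  A=1, B=0, C=0: formula gives 0, φ = 0 ✓
  …and likewise for the remaining 3 rows.
Every row agrees, so the formula is equivalent.

Yes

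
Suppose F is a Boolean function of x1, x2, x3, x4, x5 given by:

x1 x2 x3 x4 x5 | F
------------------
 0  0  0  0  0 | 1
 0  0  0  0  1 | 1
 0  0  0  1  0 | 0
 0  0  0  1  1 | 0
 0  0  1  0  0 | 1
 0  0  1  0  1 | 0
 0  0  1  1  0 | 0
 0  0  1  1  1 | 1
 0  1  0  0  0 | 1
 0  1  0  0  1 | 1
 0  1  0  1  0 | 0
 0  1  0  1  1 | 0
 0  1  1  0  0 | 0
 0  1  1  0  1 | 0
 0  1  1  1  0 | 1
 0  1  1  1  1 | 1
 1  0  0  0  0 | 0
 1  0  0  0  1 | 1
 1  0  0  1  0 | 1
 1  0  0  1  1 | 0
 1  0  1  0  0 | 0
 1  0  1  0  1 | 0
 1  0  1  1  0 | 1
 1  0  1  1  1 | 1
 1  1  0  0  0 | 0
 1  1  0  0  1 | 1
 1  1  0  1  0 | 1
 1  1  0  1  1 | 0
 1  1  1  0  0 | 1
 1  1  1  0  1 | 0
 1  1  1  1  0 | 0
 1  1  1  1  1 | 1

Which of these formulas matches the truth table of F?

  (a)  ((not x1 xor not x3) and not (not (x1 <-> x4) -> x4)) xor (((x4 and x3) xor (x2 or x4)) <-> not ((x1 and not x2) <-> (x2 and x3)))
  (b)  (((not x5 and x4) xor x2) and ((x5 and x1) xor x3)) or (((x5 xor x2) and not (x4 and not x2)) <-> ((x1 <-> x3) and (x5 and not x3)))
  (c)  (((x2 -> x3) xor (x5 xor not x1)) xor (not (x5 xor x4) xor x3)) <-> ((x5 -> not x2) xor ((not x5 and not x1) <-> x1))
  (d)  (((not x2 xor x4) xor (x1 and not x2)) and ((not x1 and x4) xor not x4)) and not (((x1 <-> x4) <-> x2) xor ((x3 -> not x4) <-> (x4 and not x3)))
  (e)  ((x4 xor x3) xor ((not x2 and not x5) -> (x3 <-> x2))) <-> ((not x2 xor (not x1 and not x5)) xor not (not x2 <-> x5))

(a): at (0,0,1,0,1) it gives 1, but F = 0 — eliminated.
(b): at (0,0,0,1,0) it gives 1, but F = 0 — eliminated.
(c): at (0,0,0,0,1) it gives 0, but F = 1 — eliminated.
(d): at (0,0,1,0,1) it gives 1, but F = 0 — eliminated.
(e) is the remaining candidate, and it agrees with F on all 32 inputs.

e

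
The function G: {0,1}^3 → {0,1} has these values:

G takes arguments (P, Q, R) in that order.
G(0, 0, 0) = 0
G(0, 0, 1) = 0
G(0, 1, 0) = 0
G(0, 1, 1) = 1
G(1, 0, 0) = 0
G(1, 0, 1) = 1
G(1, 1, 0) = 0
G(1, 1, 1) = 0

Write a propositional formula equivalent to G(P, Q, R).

G(P, Q, R) = ((NOT P AND Q) AND R) OR ((P AND NOT Q) AND R)

The 1-rows are (0,1,1), (1,0,1). Each contributes one minterm — ¬P·Q·R; P·¬Q·R — and their disjunction is a sum-of-products form of G.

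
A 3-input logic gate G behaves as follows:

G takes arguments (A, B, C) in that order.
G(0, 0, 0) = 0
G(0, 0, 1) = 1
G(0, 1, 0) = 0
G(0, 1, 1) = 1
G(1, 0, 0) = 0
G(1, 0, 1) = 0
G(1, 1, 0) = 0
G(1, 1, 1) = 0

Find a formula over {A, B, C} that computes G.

G=1 on 2 inputs: (0,0,1), (0,1,1). Reading each as a conjunction of literals (¬A·¬B·C, ¬A·B·C) and taking the OR gives the canonical DNF.

G(A, B, C) = ((NOT A AND NOT B) AND C) OR ((NOT A AND B) AND C)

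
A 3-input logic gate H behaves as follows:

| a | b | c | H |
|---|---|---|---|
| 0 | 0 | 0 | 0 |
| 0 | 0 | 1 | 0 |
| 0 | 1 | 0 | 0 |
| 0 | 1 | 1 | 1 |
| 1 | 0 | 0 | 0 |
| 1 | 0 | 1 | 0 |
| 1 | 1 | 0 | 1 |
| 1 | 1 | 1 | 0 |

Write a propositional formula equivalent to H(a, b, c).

The 1-rows are (0,1,1), (1,1,0). Each contributes one minterm — ¬a·b·c; a·b·¬c — and their disjunction is a sum-of-products form of H.

H(a, b, c) = ((¬a ∧ b) ∧ c) ∨ ((a ∧ b) ∧ ¬c)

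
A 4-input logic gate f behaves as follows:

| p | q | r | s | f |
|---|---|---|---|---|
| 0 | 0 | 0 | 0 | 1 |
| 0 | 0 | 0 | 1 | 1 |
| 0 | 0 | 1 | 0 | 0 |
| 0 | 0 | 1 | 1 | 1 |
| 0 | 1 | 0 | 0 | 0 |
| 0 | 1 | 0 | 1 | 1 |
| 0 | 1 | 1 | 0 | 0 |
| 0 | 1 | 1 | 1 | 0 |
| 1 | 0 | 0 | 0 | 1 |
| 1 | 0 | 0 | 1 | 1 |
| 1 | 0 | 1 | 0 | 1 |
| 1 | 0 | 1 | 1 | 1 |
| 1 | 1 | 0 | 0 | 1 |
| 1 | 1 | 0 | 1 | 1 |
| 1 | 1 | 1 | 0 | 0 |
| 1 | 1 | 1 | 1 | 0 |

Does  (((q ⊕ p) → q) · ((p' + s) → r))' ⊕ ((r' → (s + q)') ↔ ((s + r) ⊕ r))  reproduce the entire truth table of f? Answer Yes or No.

Test each input against both f and the formula:
  p=0, q=0, r=0, s=0: formula gives 1, f = 1 ✓
  p=0, q=0, r=0, s=1: formula gives 1, f = 1 ✓
  p=0, q=0, r=1, s=0: formula gives 0, f = 0 ✓
  p=0, q=0, r=1, s=1: formula gives 0, but f = 1 ✗
Since they disagree at (0,0,1,1), the expression is not a correct formula for f.

No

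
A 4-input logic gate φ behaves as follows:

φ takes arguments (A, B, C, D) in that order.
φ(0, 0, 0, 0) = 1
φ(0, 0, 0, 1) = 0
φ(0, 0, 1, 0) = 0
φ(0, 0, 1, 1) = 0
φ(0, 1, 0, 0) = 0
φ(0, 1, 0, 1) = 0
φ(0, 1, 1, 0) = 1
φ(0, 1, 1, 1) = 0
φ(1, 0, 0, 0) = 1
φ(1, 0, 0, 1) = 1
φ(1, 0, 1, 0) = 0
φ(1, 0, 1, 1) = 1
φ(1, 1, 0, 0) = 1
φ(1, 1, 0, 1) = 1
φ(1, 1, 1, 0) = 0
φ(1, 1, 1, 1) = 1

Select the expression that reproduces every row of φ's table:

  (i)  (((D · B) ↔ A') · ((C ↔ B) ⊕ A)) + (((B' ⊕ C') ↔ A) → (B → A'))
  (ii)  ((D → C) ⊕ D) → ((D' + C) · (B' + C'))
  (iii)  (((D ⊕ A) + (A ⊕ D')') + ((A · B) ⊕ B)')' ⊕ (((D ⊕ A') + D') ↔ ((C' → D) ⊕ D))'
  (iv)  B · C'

(i): at (0,0,0,1) it gives 1, but φ = 0 — eliminated.
(ii): at (0,0,1,0) it gives 1, but φ = 0 — eliminated.
(iv): at (0,0,0,0) it gives 0, but φ = 1 — eliminated.
(iii) is the remaining candidate, and it agrees with φ on all 16 inputs.

iii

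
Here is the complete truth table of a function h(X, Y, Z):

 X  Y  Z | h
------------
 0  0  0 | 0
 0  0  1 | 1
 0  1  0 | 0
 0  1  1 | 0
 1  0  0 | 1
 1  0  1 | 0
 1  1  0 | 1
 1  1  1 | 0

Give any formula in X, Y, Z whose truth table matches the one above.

The 1-rows are (0,0,1), (1,0,0), (1,1,0). Each contributes one minterm — ¬X·¬Y·Z; X·¬Y·¬Z; X·Y·¬Z — and their disjunction is a sum-of-products form of h.

h(X, Y, Z) = (((X' · Y') · Z) + ((X · Y') · Z')) + ((X · Y) · Z')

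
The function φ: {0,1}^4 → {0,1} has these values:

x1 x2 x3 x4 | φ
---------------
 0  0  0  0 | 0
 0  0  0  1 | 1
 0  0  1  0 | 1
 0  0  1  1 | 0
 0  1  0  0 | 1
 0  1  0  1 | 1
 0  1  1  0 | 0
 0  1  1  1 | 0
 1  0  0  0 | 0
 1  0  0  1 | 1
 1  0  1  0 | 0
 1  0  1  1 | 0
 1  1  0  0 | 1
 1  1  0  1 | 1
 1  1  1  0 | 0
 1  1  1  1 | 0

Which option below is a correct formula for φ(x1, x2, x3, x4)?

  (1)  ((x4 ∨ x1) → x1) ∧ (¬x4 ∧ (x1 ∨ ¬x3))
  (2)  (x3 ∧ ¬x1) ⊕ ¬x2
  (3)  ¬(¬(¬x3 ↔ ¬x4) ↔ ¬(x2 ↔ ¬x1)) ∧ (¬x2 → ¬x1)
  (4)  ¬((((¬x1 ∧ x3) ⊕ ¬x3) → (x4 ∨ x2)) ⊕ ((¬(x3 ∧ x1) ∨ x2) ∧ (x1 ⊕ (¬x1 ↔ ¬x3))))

(1) disagrees with φ on (0,0,0,0) (formula → 1, table → 0); rule it out.
(2) disagrees with φ on (0,0,0,0) (formula → 1, table → 0); rule it out.
(3) disagrees with φ on (0,0,0,0) (formula → 1, table → 0); rule it out.
That leaves (4). Evaluating it on every row reproduces the table of φ exactly.

4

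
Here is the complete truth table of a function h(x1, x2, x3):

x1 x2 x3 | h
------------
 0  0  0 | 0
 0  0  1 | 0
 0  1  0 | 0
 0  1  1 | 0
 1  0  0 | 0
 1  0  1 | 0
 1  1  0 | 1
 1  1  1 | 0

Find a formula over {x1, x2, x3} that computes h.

h(x1, x2, x3) = (x1 and x2) and not x3

h is 1 on exactly one input, (1,1,0), whose minterm is x1·x2·¬x3. So h is just that conjunction.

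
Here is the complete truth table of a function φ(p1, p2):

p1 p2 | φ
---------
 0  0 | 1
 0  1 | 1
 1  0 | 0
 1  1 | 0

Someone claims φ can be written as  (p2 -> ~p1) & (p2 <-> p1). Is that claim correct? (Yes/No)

Check the formula against φ row by row:
  p1=0, p2=0: formula gives 1, φ = 1 ✓
  p1=0, p2=1: formula gives 0, but φ = 1 ✗
Row (0,1) is a counterexample, so the formula is not equivalent to φ.

No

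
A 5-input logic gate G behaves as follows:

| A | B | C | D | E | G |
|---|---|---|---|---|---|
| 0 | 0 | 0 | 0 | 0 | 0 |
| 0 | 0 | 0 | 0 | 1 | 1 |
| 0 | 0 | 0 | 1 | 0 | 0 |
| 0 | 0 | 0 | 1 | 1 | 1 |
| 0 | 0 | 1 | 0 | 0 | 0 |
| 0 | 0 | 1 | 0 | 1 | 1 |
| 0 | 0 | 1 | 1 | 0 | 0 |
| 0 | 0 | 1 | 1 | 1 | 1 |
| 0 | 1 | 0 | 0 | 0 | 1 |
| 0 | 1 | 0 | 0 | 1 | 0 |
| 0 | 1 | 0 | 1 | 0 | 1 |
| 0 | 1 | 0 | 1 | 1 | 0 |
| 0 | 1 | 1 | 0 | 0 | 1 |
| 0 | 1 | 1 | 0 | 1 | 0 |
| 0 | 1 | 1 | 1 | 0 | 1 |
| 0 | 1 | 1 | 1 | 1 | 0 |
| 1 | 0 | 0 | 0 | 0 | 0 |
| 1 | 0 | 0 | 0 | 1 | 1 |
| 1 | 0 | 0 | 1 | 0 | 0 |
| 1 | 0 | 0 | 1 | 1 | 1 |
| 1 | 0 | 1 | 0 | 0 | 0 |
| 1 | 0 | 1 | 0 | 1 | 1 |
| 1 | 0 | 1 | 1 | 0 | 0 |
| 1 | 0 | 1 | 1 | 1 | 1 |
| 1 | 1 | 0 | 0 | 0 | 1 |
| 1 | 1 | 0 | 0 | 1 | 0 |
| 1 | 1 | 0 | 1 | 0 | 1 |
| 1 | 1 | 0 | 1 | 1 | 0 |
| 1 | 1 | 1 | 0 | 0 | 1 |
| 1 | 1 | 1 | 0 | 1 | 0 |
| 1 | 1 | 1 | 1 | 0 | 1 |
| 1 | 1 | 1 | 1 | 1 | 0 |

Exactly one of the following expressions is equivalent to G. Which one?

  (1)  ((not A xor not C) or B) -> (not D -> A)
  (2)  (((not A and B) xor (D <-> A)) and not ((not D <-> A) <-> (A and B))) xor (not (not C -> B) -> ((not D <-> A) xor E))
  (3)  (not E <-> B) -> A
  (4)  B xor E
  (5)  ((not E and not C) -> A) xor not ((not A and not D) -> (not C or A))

4

(1) fails at (0,0,0,0,0): the formula yields 1, G is 0.
(2) fails at (0,0,0,1,0): the formula yields 1, G is 0.
(3) fails at (0,0,0,0,0): the formula yields 1, G is 0.
(5) fails at (0,0,1,0,1): the formula yields 0, G is 1.
Only (4) survives; checking it on all 32 rows confirms it matches G.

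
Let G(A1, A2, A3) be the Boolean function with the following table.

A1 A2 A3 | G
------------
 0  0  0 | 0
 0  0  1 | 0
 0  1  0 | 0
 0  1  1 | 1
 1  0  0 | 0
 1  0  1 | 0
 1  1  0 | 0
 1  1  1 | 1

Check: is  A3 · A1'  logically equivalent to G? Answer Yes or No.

No

Test each input against both G and the formula:
  A1=0, A2=0, A3=0: formula gives 0, G = 0 ✓
  A1=0, A2=0, A3=1: formula gives 1, but G = 0 ✗
Row (0,0,1) is a counterexample, so the formula is not equivalent to G.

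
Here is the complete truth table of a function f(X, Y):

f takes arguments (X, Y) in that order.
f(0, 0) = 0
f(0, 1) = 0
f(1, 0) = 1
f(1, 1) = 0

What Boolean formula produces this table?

1 only at (1,0): X AND NOT Y.

f(X, Y) = X AND NOT Y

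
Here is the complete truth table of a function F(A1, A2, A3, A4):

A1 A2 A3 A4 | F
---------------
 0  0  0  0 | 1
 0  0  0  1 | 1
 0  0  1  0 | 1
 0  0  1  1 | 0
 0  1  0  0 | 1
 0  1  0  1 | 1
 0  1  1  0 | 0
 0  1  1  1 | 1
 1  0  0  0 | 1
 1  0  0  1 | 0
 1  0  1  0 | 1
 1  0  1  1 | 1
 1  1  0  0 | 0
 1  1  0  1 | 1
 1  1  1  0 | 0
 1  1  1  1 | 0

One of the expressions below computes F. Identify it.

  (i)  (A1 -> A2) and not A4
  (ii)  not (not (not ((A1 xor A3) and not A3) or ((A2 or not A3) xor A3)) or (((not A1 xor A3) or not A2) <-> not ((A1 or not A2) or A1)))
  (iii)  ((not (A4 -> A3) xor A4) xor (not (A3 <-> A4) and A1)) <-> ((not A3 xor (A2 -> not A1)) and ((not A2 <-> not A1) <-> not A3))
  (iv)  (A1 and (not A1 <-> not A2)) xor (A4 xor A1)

(i): at (0,0,0,1) it gives 0, but F = 1 — eliminated.
(ii): at (0,0,1,1) it gives 1, but F = 0 — eliminated.
(iv): at (0,0,0,0) it gives 0, but F = 1 — eliminated.
(iii) is the remaining candidate, and it agrees with F on all 16 inputs.

iii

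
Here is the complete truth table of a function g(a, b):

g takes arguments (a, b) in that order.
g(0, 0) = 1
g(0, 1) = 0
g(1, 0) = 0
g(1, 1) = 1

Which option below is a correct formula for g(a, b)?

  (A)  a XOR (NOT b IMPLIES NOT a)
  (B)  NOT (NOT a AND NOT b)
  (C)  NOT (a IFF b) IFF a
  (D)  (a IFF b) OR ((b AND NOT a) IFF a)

D

(A) fails at (0,1): the formula yields 1, g is 0.
(B) fails at (0,0): the formula yields 0, g is 1.
(C) fails at (1,0): the formula yields 1, g is 0.
That leaves (D). Evaluating it on every row reproduces the table of g exactly.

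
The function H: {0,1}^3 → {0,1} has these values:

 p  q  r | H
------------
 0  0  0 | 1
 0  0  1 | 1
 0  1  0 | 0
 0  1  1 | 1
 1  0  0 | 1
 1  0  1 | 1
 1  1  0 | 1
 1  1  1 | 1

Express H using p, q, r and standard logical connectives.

Only row (0,1,0) gives 0. So H is 1 everywhere except there — the complement of the minterm ¬p·q·¬r.

H(p, q, r) = ¬((¬p ∧ q) ∧ ¬r)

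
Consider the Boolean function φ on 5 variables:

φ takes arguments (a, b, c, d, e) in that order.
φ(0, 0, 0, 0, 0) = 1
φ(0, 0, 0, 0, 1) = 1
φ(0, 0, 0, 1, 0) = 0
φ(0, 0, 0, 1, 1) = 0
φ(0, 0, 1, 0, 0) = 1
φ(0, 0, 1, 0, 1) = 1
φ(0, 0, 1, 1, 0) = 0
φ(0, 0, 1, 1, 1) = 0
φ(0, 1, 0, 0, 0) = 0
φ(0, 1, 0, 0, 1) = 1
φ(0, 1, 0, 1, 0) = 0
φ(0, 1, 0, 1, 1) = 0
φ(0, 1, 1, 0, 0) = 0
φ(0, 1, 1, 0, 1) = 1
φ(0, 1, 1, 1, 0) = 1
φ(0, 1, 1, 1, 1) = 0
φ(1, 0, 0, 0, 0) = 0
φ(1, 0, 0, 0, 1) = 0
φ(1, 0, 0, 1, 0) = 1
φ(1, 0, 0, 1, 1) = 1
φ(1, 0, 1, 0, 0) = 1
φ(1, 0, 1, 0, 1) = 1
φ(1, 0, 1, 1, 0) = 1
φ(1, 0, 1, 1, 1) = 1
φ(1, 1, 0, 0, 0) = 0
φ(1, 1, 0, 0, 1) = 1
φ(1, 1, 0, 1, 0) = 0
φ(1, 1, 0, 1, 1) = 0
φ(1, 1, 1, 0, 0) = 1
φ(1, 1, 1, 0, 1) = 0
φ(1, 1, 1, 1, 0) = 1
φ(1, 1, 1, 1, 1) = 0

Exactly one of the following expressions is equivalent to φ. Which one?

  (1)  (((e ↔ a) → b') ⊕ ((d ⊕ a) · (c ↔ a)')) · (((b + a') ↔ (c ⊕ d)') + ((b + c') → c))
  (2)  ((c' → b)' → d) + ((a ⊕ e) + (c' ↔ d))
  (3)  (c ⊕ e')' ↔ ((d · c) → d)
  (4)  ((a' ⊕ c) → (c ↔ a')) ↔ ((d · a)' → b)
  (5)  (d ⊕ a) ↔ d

(2): at (0,0,0,0,0) it gives 0, but φ = 1 — eliminated.
(3): at (0,0,0,0,0) it gives 0, but φ = 1 — eliminated.
(4): at (0,0,0,1,0) it gives 1, but φ = 0 — eliminated.
(5): at (0,0,0,1,0) it gives 1, but φ = 0 — eliminated.
Only (1) survives; checking it on all 32 rows confirms it matches φ.

1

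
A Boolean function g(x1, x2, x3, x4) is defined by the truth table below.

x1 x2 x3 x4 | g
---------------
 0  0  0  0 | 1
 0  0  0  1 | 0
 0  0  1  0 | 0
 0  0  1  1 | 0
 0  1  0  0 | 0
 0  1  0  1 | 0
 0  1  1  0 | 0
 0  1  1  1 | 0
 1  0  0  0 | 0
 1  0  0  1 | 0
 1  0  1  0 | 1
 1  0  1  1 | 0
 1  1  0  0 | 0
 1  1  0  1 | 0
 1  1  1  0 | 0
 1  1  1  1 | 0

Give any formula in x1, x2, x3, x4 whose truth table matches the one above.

The 1-rows are (0,0,0,0), (1,0,1,0). Each contributes one minterm — ¬x1·¬x2·¬x3·¬x4; x1·¬x2·x3·¬x4 — and their disjunction is a sum-of-products form of g.

g(x1, x2, x3, x4) = (((NOT x1 AND NOT x2) AND NOT x3) AND NOT x4) OR (((x1 AND NOT x2) AND x3) AND NOT x4)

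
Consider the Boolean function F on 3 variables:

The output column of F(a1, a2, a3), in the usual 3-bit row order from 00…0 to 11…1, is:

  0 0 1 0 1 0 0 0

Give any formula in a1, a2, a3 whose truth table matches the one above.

F=1 on 2 inputs: (0,1,0), (1,0,0). Reading each as a conjunction of literals (¬a1·a2·¬a3, a1·¬a2·¬a3) and taking the OR gives the canonical DNF.

F(a1, a2, a3) = ((~a1 & a2) & ~a3) | ((a1 & ~a2) & ~a3)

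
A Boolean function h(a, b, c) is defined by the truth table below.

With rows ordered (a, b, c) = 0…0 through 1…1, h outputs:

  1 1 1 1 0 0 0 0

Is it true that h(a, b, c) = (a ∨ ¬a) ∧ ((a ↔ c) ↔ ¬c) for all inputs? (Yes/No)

Test each input against both h and the formula:
  a=0, b=0, c=0: formula gives 1, h = 1 ✓
  a=0, b=0, c=1: formula gives 1, h = 1 ✓
  a=0, b=1, c=0: formula gives 1, h = 1 ✓
  a=0, b=1, c=1: formula gives 1, h = 1 ✓
  a=1, b=0, c=0: formula gives 0, h = 0 ✓
  …and likewise for the remaining 3 rows.
No disagreement on any input; they are logically equivalent.

Yes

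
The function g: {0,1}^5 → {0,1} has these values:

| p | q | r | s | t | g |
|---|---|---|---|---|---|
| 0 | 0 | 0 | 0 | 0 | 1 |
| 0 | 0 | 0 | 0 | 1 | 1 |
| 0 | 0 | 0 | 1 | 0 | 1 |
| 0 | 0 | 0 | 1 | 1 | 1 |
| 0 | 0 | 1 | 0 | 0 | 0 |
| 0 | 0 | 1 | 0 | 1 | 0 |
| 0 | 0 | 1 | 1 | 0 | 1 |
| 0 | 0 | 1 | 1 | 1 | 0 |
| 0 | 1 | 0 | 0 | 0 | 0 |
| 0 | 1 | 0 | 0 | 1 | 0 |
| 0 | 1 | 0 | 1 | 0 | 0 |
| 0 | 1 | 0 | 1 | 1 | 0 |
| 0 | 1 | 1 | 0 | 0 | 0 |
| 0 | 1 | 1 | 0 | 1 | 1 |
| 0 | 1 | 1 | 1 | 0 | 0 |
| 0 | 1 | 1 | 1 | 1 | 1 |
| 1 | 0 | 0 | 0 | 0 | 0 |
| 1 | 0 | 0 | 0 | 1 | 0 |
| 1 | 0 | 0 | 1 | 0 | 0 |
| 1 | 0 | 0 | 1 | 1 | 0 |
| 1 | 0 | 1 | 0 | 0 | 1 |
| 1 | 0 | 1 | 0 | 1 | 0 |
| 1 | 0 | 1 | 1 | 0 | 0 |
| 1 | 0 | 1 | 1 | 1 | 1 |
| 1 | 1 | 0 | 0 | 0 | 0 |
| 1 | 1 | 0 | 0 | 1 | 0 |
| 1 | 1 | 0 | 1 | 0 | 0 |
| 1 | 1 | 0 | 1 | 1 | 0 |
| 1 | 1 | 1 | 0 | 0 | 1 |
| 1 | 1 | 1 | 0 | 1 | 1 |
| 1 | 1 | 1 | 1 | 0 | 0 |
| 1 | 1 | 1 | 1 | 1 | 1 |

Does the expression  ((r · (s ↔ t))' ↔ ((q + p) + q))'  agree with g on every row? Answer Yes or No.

Check the formula against g row by row:
  p=0, q=0, r=0, s=0, t=0: formula gives 1, g = 1 ✓
  p=0, q=0, r=0, s=0, t=1: formula gives 1, g = 1 ✓
  p=0, q=0, r=0, s=1, t=0: formula gives 1, g = 1 ✓
  p=0, q=0, r=0, s=1, t=1: formula gives 1, g = 1 ✓
  …
  p=0, q=0, r=1, s=0, t=1: formula gives 1, but g = 0 ✗
Since they disagree at (0,0,1,0,1), the expression is not a correct formula for g.

No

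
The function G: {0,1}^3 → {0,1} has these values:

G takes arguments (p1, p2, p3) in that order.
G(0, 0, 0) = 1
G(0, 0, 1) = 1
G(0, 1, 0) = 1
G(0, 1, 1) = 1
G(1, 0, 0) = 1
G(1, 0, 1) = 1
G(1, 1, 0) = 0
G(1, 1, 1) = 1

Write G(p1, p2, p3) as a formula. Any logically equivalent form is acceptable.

G(p1, p2, p3) = ~((p1 & p2) & ~p3)

G is 0 on exactly one input, (1,1,0), whose minterm is p1·p2·¬p3. So G is the negation of that single conjunction.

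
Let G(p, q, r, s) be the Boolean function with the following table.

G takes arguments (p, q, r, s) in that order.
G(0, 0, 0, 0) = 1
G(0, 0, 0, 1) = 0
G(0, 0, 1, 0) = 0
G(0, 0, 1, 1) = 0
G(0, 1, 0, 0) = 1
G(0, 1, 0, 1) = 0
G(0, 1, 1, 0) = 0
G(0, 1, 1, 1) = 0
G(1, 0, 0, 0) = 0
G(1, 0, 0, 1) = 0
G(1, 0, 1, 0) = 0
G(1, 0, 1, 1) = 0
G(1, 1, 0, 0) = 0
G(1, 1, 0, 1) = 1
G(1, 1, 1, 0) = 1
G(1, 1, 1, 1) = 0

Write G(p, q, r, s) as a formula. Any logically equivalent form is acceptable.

G(p, q, r, s) = (((((NOT p AND NOT q) AND NOT r) AND NOT s) OR (((NOT p AND q) AND NOT r) AND NOT s)) OR (((p AND q) AND NOT r) AND s)) OR (((p AND q) AND r) AND NOT s)

Collect the rows where G=1 — (0,0,0,0), (0,1,0,0), (1,1,0,1), (1,1,1,0) — and write one minterm per row: ¬p·¬q·¬r·¬s, ¬p·q·¬r·¬s, p·q·¬r·s, p·q·r·¬s. Their union (logical OR) reproduces the table exactly.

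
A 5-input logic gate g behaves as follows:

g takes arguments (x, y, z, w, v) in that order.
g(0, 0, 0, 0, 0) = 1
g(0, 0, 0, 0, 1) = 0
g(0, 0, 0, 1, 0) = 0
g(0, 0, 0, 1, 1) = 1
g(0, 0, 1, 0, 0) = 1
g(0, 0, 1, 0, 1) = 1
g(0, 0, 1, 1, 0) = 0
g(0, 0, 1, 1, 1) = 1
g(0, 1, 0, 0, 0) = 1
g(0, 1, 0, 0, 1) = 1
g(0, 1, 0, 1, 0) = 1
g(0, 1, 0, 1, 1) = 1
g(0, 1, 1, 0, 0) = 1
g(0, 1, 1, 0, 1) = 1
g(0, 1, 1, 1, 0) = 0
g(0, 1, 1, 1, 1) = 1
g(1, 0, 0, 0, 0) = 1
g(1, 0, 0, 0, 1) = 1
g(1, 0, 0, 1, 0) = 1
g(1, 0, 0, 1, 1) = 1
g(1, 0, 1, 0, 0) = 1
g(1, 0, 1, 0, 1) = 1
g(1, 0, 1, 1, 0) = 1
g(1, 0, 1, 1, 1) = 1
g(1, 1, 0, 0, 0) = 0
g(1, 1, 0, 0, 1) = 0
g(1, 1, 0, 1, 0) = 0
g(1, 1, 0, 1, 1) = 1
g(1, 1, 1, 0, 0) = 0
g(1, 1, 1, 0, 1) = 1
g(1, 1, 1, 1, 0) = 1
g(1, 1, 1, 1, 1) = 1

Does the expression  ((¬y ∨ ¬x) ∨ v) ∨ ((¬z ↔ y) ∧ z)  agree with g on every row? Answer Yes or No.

No

Evaluate ((¬y ∨ ¬x) ∨ v) ∨ ((¬z ↔ y) ∧ z) on each row and compare to g:
  x=0, y=0, z=0, w=0, v=0: formula gives 1, g = 1 ✓
  x=0, y=0, z=0, w=0, v=1: formula gives 1, but g = 0 ✗
Row (0,0,0,0,1) is a counterexample, so the formula is not equivalent to g.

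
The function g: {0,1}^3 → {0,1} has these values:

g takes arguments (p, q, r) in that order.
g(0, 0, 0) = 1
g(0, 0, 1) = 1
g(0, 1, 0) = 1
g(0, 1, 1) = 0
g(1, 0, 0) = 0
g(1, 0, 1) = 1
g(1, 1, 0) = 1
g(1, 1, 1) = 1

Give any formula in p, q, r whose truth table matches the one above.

g is 0 on only 2 rows — (0,1,1), (1,0,0). Writing each as a minterm (¬p·q·r, p·¬q·¬r) and OR-ing them characterizes exactly where g=0, so g is the negation of that disjunction.

g(p, q, r) = ~(((~p & q) & r) | ((p & ~q) & ~r))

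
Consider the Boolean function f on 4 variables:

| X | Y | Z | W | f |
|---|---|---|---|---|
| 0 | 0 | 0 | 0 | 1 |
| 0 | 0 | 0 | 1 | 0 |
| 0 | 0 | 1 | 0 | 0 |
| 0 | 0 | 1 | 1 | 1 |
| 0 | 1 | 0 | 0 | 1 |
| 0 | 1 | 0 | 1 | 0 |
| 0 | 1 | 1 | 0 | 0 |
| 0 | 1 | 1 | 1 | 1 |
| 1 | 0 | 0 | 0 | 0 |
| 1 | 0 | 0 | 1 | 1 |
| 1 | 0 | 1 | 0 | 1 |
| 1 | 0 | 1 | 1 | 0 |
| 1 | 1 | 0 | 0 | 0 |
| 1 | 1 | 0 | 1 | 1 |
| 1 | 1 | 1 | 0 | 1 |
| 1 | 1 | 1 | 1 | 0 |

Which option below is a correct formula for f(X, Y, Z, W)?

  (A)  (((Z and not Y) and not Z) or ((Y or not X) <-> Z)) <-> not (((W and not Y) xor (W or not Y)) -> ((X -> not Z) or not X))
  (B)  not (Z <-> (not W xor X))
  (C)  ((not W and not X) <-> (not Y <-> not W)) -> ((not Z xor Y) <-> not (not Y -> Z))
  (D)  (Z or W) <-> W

(A) fails at (0,0,0,1): the formula yields 1, f is 0.
(C) fails at (0,0,0,1): the formula yields 1, f is 0.
(D) fails at (0,0,0,1): the formula yields 1, f is 0.
Only (B) survives; checking it on all 16 rows confirms it matches f.

B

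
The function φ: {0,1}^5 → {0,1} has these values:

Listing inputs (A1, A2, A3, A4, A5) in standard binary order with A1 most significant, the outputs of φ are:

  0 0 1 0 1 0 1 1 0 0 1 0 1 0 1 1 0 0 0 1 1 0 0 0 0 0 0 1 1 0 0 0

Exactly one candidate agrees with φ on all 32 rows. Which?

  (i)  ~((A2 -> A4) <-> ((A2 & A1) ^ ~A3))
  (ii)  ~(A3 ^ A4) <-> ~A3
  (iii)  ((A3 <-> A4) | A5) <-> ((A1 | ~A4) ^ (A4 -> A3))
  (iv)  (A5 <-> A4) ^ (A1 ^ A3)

iii

(i): at (0,0,0,1,0) it gives 0, but φ = 1 — eliminated.
(ii): at (0,0,0,0,0) it gives 1, but φ = 0 — eliminated.
(iv): at (0,0,0,0,0) it gives 1, but φ = 0 — eliminated.
Only (iii) survives; checking it on all 32 rows confirms it matches φ.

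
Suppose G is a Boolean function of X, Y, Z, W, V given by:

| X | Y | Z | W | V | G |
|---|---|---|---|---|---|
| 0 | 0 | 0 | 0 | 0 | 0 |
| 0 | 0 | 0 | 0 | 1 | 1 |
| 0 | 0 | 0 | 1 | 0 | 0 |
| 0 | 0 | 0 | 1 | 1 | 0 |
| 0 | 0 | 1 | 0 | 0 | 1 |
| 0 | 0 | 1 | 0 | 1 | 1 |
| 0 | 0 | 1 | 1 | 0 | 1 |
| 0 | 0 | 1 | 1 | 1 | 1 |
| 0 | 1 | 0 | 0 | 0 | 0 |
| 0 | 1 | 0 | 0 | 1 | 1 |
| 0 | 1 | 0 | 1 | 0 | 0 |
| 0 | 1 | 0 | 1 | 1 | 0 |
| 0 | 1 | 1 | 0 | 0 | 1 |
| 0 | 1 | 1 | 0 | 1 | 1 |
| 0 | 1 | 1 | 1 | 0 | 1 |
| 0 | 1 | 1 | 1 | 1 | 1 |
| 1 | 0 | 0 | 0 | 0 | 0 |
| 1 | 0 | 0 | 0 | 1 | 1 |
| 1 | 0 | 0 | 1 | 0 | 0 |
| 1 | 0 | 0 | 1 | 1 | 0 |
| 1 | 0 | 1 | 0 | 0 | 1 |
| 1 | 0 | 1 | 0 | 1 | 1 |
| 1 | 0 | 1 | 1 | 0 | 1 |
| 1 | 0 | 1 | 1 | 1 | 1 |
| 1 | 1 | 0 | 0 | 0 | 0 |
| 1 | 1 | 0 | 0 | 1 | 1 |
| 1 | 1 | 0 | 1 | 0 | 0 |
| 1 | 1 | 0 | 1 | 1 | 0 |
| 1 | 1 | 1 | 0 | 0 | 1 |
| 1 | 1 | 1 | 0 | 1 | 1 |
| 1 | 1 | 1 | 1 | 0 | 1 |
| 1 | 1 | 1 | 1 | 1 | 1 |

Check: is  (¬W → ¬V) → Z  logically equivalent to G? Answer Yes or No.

Yes

Check the formula against G row by row:
  X=0, Y=0, Z=0, W=0, V=0: formula gives 0, G = 0 ✓
  X=0, Y=0, Z=0, W=0, V=1: formula gives 1, G = 1 ✓
  X=0, Y=0, Z=0, W=1, V=0: formula gives 0, G = 0 ✓
  X=0, Y=0, Z=0, W=1, V=1: formula gives 0, G = 0 ✓
  …and likewise for the remaining 28 rows.
No disagreement on any input; they are logically equivalent.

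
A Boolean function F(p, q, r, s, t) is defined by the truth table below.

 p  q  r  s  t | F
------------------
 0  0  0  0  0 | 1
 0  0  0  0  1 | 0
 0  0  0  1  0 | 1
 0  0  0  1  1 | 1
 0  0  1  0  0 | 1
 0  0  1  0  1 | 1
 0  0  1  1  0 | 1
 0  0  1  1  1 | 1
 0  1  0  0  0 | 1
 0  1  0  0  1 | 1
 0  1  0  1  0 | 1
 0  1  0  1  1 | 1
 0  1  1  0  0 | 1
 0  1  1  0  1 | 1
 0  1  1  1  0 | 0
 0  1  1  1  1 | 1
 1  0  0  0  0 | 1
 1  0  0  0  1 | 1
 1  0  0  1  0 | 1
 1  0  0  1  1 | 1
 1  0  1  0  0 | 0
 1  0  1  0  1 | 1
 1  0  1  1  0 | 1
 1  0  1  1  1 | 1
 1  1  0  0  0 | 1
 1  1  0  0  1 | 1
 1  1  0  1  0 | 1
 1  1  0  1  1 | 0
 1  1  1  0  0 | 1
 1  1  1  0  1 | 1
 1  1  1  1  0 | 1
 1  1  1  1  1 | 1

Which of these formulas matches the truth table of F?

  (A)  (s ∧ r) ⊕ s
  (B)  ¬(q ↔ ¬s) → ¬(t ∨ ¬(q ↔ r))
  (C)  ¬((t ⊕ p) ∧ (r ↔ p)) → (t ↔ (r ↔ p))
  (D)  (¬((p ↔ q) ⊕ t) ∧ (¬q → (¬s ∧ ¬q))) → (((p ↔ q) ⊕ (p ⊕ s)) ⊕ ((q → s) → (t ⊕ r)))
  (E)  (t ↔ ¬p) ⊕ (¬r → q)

(A): at (0,0,0,0,0) it gives 0, but F = 1 — eliminated.
(B): at (0,0,1,0,0) it gives 0, but F = 1 — eliminated.
(C): at (0,0,0,0,0) it gives 0, but F = 1 — eliminated.
(E): at (0,0,0,0,0) it gives 0, but F = 1 — eliminated.
(D) is the remaining candidate, and it agrees with F on all 32 inputs.

D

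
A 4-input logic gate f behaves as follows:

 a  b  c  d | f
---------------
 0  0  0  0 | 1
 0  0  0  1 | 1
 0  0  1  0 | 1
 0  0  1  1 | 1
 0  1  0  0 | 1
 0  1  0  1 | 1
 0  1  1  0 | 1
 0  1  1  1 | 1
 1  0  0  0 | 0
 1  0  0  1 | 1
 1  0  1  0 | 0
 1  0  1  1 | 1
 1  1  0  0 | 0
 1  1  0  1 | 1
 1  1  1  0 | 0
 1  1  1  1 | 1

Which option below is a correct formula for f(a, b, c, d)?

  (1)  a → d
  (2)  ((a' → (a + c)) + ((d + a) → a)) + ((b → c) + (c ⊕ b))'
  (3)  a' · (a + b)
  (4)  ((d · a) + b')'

(2) fails at (0,0,0,1): the formula yields 0, f is 1.
(3) fails at (0,0,0,0): the formula yields 0, f is 1.
(4) fails at (0,0,0,0): the formula yields 0, f is 1.
(1) is the remaining candidate, and it agrees with f on all 16 inputs.

1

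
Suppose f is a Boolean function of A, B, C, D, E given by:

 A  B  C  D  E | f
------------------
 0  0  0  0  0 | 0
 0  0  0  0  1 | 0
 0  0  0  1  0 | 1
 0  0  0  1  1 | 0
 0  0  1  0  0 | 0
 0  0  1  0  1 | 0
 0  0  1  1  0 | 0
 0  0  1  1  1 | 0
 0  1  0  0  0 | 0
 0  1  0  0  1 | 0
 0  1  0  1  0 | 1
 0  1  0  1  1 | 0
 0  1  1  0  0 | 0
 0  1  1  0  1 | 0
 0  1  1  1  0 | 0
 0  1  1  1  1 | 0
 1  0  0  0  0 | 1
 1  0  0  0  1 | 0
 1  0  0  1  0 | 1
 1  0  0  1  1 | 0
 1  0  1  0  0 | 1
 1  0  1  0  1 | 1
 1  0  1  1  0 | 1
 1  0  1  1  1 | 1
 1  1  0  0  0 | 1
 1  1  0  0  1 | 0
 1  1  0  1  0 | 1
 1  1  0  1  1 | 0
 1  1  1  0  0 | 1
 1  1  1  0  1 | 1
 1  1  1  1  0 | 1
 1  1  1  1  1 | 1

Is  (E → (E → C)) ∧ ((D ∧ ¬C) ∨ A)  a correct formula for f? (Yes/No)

Yes

Evaluate (E → (E → C)) ∧ ((D ∧ ¬C) ∨ A) on each row and compare to f:
  A=0, B=0, C=0, D=0, E=0: formula gives 0, f = 0 ✓
  A=0, B=0, C=0, D=0, E=1: formula gives 0, f = 0 ✓
  A=0, B=0, C=0, D=1, E=0: formula gives 1, f = 1 ✓
  A=0, B=0, C=0, D=1, E=1: formula gives 0, f = 0 ✓
  … (the remaining 28 rows also agree.)
All 32 rows match — the expression computes f exactly.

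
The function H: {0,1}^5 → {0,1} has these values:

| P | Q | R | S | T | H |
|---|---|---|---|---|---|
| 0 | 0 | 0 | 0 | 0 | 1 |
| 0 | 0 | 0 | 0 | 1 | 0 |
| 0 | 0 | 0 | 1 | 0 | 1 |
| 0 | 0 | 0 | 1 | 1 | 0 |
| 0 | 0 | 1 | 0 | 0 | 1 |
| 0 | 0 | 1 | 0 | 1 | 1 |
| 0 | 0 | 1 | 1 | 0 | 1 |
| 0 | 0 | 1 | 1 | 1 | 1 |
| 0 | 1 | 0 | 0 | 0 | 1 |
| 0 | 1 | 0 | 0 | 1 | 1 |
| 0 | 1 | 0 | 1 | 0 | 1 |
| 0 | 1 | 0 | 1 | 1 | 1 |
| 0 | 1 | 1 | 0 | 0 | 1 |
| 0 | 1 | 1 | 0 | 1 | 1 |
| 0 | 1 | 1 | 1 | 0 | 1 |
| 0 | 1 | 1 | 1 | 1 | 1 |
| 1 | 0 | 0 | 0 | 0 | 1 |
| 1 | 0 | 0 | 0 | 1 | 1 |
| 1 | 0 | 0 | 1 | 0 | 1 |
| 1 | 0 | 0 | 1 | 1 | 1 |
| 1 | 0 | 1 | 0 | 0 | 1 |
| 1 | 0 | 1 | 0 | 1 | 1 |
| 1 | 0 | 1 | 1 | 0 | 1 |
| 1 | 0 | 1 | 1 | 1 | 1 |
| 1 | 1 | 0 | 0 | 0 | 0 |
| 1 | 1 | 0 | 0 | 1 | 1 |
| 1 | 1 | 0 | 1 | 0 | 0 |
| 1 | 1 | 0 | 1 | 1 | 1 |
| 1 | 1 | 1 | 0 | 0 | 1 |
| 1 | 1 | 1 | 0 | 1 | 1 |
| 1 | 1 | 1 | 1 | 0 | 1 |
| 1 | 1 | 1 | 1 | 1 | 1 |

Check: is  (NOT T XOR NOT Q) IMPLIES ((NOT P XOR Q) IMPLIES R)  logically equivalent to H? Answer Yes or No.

Yes

Test each input against both H and the formula:
  P=0, Q=0, R=0, S=0, T=0: formula gives 1, H = 1 ✓
  P=0, Q=0, R=0, S=0, T=1: formula gives 0, H = 0 ✓
  P=0, Q=0, R=0, S=1, T=0: formula gives 1, H = 1 ✓
  P=0, Q=0, R=0, S=1, T=1: formula gives 0, H = 0 ✓
  … (the remaining 28 rows also agree.)
No disagreement on any input; they are logically equivalent.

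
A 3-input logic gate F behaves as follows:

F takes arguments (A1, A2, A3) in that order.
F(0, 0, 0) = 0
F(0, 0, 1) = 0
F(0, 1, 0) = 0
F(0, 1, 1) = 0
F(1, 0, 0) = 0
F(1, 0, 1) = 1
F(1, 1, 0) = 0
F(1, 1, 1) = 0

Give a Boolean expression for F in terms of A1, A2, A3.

F(A1, A2, A3) = (A1 and not A2) and A3

F is 1 on exactly one input, (1,0,1), whose minterm is A1·¬A2·A3. So F is just that conjunction.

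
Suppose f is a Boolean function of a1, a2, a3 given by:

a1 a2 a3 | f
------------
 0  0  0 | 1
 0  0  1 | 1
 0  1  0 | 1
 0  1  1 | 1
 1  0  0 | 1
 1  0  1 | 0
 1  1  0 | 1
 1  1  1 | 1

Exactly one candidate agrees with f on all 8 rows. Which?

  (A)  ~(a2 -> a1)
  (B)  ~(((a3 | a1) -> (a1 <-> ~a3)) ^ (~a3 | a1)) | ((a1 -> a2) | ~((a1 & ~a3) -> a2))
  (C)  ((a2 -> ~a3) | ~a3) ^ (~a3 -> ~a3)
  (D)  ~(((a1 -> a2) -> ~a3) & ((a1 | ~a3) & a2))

(A) disagrees with f on (0,0,0) (formula → 0, table → 1); rule it out.
(C) disagrees with f on (0,0,0) (formula → 0, table → 1); rule it out.
(D) disagrees with f on (0,1,0) (formula → 0, table → 1); rule it out.
Only (B) survives; checking it on all 8 rows confirms it matches f.

B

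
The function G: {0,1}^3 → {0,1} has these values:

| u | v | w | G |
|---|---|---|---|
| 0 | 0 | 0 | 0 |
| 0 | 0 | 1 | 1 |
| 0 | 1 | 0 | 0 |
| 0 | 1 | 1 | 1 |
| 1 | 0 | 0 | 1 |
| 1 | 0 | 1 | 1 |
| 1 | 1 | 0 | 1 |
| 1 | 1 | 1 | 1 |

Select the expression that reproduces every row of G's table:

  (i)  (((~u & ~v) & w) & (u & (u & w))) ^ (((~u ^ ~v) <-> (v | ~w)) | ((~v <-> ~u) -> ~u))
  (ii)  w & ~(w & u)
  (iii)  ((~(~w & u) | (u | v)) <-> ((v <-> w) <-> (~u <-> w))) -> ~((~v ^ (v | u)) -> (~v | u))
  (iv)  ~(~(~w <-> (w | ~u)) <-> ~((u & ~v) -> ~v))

(i) fails at (0,0,0): the formula yields 1, G is 0.
(ii) fails at (1,0,0): the formula yields 0, G is 1.
(iii) fails at (0,0,0): the formula yields 1, G is 0.
That leaves (iv). Evaluating it on every row reproduces the table of G exactly.

iv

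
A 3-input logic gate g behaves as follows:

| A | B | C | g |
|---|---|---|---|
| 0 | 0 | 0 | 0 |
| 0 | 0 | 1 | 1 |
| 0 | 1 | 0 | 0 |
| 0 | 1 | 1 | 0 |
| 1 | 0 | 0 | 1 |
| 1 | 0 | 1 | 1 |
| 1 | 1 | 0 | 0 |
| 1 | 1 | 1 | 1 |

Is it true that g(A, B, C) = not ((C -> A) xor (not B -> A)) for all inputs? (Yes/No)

No

Test each input against both g and the formula:
  A=0, B=0, C=0: formula gives 0, g = 0 ✓
  A=0, B=0, C=1: formula gives 1, g = 1 ✓
  A=0, B=1, C=0: formula gives 1, but g = 0 ✗
Row (0,1,0) is a counterexample, so the formula is not equivalent to g.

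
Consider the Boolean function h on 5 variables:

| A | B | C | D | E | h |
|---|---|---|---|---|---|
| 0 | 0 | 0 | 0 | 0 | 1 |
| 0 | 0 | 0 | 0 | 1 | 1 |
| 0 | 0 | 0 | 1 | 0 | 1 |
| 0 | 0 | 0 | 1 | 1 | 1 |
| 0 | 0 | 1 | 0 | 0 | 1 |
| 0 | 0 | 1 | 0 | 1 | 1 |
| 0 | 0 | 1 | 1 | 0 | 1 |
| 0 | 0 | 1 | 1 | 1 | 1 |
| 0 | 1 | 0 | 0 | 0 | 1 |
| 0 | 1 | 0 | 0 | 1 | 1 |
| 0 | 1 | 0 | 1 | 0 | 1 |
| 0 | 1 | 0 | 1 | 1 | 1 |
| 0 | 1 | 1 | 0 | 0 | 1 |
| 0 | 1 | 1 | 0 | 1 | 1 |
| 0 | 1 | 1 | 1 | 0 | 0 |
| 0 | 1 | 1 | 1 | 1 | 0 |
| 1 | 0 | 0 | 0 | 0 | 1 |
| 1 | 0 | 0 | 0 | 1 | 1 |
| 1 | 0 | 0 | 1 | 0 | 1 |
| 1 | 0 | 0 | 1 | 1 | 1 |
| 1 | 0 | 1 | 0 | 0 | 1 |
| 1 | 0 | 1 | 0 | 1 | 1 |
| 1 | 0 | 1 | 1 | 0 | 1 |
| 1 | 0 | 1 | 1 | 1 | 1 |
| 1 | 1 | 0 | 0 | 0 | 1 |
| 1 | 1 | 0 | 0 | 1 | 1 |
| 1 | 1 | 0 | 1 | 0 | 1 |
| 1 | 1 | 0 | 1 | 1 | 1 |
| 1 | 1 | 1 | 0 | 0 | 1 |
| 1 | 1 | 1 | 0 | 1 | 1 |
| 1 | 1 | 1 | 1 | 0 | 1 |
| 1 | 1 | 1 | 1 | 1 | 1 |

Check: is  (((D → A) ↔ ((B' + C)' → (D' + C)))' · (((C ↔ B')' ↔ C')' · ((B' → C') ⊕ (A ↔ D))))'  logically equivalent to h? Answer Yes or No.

Yes

Evaluate (((D → A) ↔ ((B' + C)' → (D' + C)))' · (((C ↔ B')' ↔ C')' · ((B' → C') ⊕ (A ↔ D))))' on each row and compare to h:
  A=0, B=0, C=0, D=0, E=0: formula gives 1, h = 1 ✓
  A=0, B=0, C=0, D=0, E=1: formula gives 1, h = 1 ✓
  A=0, B=0, C=0, D=1, E=0: formula gives 1, h = 1 ✓
  A=0, B=0, C=0, D=1, E=1: formula gives 1, h = 1 ✓
  …and likewise for the remaining 28 rows.
No disagreement on any input; they are logically equivalent.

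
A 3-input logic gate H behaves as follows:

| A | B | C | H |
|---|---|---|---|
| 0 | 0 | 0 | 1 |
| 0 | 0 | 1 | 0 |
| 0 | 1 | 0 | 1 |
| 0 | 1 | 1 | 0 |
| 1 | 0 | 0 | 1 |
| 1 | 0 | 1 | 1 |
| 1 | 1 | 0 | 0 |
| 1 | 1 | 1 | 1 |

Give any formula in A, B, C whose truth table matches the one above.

H(A, B, C) = NOT ((((NOT A AND NOT B) AND C) OR ((NOT A AND B) AND C)) OR ((A AND B) AND NOT C))

There are just 3 zero rows: (0,0,1), (0,1,1), (1,1,0). Their minterms are ¬A·¬B·C, ¬A·B·C, A·B·¬C; the OR of those covers precisely the 0-outputs, and negating it yields H.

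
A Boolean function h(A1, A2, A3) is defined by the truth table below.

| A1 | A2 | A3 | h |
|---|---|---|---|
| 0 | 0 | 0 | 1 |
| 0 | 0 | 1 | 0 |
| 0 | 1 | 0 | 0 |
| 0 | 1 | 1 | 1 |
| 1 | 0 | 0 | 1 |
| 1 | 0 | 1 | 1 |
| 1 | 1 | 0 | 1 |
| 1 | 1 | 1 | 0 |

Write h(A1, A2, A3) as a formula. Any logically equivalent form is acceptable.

h is 0 on only 3 rows — (0,0,1), (0,1,0), (1,1,1). Writing each as a minterm (¬A1·¬A2·A3, ¬A1·A2·¬A3, A1·A2·A3) and OR-ing them characterizes exactly where h=0, so h is the negation of that disjunction.

h(A1, A2, A3) = ¬((((¬A1 ∧ ¬A2) ∧ A3) ∨ ((¬A1 ∧ A2) ∧ ¬A3)) ∨ ((A1 ∧ A2) ∧ A3))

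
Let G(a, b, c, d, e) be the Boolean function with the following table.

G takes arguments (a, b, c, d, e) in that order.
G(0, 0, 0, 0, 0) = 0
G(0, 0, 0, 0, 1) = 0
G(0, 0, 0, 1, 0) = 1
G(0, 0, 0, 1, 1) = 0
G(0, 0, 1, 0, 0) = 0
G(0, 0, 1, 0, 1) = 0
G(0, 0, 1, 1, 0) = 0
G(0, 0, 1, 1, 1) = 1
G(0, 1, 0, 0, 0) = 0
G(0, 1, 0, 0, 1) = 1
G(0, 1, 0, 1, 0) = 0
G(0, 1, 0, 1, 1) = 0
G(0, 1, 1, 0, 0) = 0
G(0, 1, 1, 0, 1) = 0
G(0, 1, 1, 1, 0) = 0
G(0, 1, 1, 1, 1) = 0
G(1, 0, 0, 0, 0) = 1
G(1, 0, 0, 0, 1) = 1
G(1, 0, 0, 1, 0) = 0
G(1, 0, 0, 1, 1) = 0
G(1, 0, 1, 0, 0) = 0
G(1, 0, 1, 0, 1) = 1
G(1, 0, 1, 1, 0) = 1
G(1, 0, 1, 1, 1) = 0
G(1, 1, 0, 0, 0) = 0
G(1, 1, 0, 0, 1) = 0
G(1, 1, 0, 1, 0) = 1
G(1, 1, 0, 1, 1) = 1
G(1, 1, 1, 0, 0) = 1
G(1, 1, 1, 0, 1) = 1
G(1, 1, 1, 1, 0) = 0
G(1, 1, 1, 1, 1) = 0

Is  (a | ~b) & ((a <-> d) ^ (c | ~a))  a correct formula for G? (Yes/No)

Evaluate (a | ~b) & ((a <-> d) ^ (c | ~a)) on each row and compare to G:
  a=0, b=0, c=0, d=0, e=0: formula gives 0, G = 0 ✓
  a=0, b=0, c=0, d=0, e=1: formula gives 0, G = 0 ✓
  a=0, b=0, c=0, d=1, e=0: formula gives 1, G = 1 ✓
  a=0, b=0, c=0, d=1, e=1: formula gives 1, but G = 0 ✗
Since they disagree at (0,0,0,1,1), the expression is not a correct formula for G.

No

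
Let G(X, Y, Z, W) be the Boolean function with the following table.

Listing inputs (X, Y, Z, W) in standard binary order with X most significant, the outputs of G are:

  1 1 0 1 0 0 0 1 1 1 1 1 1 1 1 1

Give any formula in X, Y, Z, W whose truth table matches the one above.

G(X, Y, Z, W) = ¬((((((¬X ∧ ¬Y) ∧ Z) ∧ ¬W) ∨ (((¬X ∧ Y) ∧ ¬Z) ∧ ¬W)) ∨ (((¬X ∧ Y) ∧ ¬Z) ∧ W)) ∨ (((¬X ∧ Y) ∧ Z) ∧ ¬W))

There are just 4 zero rows: (0,0,1,0), (0,1,0,0), (0,1,0,1), (0,1,1,0). Their minterms are ¬X·¬Y·Z·¬W, ¬X·Y·¬Z·¬W, ¬X·Y·¬Z·W, ¬X·Y·Z·¬W; the OR of those covers precisely the 0-outputs, and negating it yields G.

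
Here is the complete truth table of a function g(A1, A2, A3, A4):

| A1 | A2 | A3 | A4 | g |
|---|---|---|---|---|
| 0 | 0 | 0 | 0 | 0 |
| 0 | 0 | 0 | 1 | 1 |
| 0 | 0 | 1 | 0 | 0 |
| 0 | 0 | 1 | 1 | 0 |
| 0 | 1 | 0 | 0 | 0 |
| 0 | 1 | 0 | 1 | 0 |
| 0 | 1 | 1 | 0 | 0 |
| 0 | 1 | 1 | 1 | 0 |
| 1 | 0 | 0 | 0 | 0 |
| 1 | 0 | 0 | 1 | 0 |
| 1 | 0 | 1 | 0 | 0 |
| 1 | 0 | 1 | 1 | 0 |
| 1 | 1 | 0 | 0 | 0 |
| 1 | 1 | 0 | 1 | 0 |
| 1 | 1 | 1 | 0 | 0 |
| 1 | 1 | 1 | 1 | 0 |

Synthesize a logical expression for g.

g(A1, A2, A3, A4) = ((not A1 and not A2) and not A3) and A4

g is 1 on exactly one input, (0,0,0,1), whose minterm is ¬A1·¬A2·¬A3·A4. So g is just that conjunction.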